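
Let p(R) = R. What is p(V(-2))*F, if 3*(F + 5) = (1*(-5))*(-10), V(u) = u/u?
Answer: 35/3 ≈ 11.667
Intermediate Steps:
V(u) = 1
F = 35/3 (F = -5 + ((1*(-5))*(-10))/3 = -5 + (-5*(-10))/3 = -5 + (1/3)*50 = -5 + 50/3 = 35/3 ≈ 11.667)
p(V(-2))*F = 1*(35/3) = 35/3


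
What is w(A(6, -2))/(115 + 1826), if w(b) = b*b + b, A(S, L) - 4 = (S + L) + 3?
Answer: 44/647 ≈ 0.068006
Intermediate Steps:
A(S, L) = 7 + L + S (A(S, L) = 4 + ((S + L) + 3) = 4 + ((L + S) + 3) = 4 + (3 + L + S) = 7 + L + S)
w(b) = b + b² (w(b) = b² + b = b + b²)
w(A(6, -2))/(115 + 1826) = ((7 - 2 + 6)*(1 + (7 - 2 + 6)))/(115 + 1826) = (11*(1 + 11))/1941 = (11*12)/1941 = (1/1941)*132 = 44/647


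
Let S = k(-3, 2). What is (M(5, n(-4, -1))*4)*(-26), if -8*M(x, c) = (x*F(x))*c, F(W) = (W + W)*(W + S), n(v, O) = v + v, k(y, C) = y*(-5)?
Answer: -104000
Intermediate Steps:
k(y, C) = -5*y
S = 15 (S = -5*(-3) = 15)
n(v, O) = 2*v
F(W) = 2*W*(15 + W) (F(W) = (W + W)*(W + 15) = (2*W)*(15 + W) = 2*W*(15 + W))
M(x, c) = -c*x²*(15 + x)/4 (M(x, c) = -x*(2*x*(15 + x))*c/8 = -2*x²*(15 + x)*c/8 = -c*x²*(15 + x)/4)
(M(5, n(-4, -1))*4)*(-26) = (-¼*2*(-4)*5²*(15 + 5)*4)*(-26) = (-¼*(-8)*25*20*4)*(-26) = (1000*4)*(-26) = 4000*(-26) = -104000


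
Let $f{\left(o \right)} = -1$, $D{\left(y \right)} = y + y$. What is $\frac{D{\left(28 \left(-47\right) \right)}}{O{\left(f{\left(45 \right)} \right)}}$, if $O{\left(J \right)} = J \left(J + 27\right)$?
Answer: $\frac{1316}{13} \approx 101.23$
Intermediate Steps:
$D{\left(y \right)} = 2 y$
$O{\left(J \right)} = J \left(27 + J\right)$
$\frac{D{\left(28 \left(-47\right) \right)}}{O{\left(f{\left(45 \right)} \right)}} = \frac{2 \cdot 28 \left(-47\right)}{\left(-1\right) \left(27 - 1\right)} = \frac{2 \left(-1316\right)}{\left(-1\right) 26} = - \frac{2632}{-26} = \left(-2632\right) \left(- \frac{1}{26}\right) = \frac{1316}{13}$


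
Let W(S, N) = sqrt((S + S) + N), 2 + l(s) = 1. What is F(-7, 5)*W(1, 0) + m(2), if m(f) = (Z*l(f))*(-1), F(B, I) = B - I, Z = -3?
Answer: -3 - 12*sqrt(2) ≈ -19.971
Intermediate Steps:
l(s) = -1 (l(s) = -2 + 1 = -1)
W(S, N) = sqrt(N + 2*S) (W(S, N) = sqrt(2*S + N) = sqrt(N + 2*S))
m(f) = -3 (m(f) = -3*(-1)*(-1) = 3*(-1) = -3)
F(-7, 5)*W(1, 0) + m(2) = (-7 - 1*5)*sqrt(0 + 2*1) - 3 = (-7 - 5)*sqrt(0 + 2) - 3 = -12*sqrt(2) - 3 = -3 - 12*sqrt(2)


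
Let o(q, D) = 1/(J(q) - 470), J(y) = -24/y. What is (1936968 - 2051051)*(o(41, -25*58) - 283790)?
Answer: 624655112190983/19294 ≈ 3.2376e+10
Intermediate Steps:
o(q, D) = 1/(-470 - 24/q) (o(q, D) = 1/(-24/q - 470) = 1/(-470 - 24/q))
(1936968 - 2051051)*(o(41, -25*58) - 283790) = (1936968 - 2051051)*(-1*41/(24 + 470*41) - 283790) = -114083*(-1*41/(24 + 19270) - 283790) = -114083*(-1*41/19294 - 283790) = -114083*(-1*41*1/19294 - 283790) = -114083*(-41/19294 - 283790) = -114083*(-5475444301/19294) = 624655112190983/19294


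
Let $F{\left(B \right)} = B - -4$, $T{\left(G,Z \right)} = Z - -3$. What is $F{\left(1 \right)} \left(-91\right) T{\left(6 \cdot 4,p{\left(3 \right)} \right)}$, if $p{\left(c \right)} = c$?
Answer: $-2730$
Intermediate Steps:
$T{\left(G,Z \right)} = 3 + Z$ ($T{\left(G,Z \right)} = Z + 3 = 3 + Z$)
$F{\left(B \right)} = 4 + B$ ($F{\left(B \right)} = B + 4 = 4 + B$)
$F{\left(1 \right)} \left(-91\right) T{\left(6 \cdot 4,p{\left(3 \right)} \right)} = \left(4 + 1\right) \left(-91\right) \left(3 + 3\right) = 5 \left(-91\right) 6 = \left(-455\right) 6 = -2730$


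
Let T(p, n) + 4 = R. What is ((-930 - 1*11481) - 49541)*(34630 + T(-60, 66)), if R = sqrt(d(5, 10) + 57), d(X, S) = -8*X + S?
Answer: -2145149952 - 185856*sqrt(3) ≈ -2.1455e+9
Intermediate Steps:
d(X, S) = S - 8*X
R = 3*sqrt(3) (R = sqrt((10 - 8*5) + 57) = sqrt((10 - 40) + 57) = sqrt(-30 + 57) = sqrt(27) = 3*sqrt(3) ≈ 5.1962)
T(p, n) = -4 + 3*sqrt(3)
((-930 - 1*11481) - 49541)*(34630 + T(-60, 66)) = ((-930 - 1*11481) - 49541)*(34630 + (-4 + 3*sqrt(3))) = ((-930 - 11481) - 49541)*(34626 + 3*sqrt(3)) = (-12411 - 49541)*(34626 + 3*sqrt(3)) = -61952*(34626 + 3*sqrt(3)) = -2145149952 - 185856*sqrt(3)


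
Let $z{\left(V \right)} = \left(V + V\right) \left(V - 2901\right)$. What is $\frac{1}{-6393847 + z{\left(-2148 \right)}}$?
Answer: $\frac{1}{15296657} \approx 6.5374 \cdot 10^{-8}$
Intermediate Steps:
$z{\left(V \right)} = 2 V \left(-2901 + V\right)$
$\frac{1}{-6393847 + z{\left(-2148 \right)}} = \frac{1}{-6393847 + 2 \left(-2148\right) \left(-2901 - 2148\right)} = \frac{1}{-6393847 + 2 \left(-2148\right) \left(-5049\right)} = \frac{1}{-6393847 + 21690504} = \frac{1}{15296657}$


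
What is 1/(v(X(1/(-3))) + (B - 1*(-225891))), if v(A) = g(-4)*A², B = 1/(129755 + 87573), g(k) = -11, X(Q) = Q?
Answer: 1955952/441829562633 ≈ 4.4269e-6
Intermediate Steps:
B = 1/217328 ≈ 4.6013e-6
v(A) = -11*A²
1/(v(X(1/(-3))) + (B - 1*(-225891))) = 1/(-11*(1/(-3))² + (1/217328 - 1*(-225891))) = 1/(-11*(-⅓)² + (1/217328 + 225891)) = 1/(-11*⅑ + 49092439249/217328) = 1/(-11/9 + 49092439249/217328) = 1/(441829562633/1955952) = 1955952/441829562633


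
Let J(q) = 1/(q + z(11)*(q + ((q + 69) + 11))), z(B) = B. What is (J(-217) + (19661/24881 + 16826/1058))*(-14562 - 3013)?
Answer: -15875046664219475/54109183439 ≈ -2.9339e+5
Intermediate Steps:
J(q) = 1/(880 + 23*q) (J(q) = 1/(q + 11*(q + ((q + 69) + 11))) = 1/(q + 11*(q + ((69 + q) + 11))) = 1/(q + 11*(q + (80 + q))) = 1/(q + 11*(80 + 2*q)) = 1/(q + (880 + 22*q)) = 1/(880 + 23*q))
(J(-217) + (19661/24881 + 16826/1058))*(-14562 - 3013) = (1/(880 + 23*(-217)) + (19661/24881 + 16826/1058))*(-14562 - 3013) = (1/(880 - 4991) + (19661*(1/24881) + 16826*(1/1058)))*(-17575) = (1/(-4111) + (19661/24881 + 8413/529))*(-17575) = (-1/4111 + 219724522/13162049)*(-17575) = (903274347893/54109183439)*(-17575) = -15875046664219475/54109183439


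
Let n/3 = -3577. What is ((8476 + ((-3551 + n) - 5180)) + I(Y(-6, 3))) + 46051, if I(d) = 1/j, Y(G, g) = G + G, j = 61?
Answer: 2138966/61 ≈ 35065.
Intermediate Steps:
n = -10731 (n = 3*(-3577) = -10731)
Y(G, g) = 2*G
I(d) = 1/61
((8476 + ((-3551 + n) - 5180)) + I(Y(-6, 3))) + 46051 = ((8476 + ((-3551 - 10731) - 5180)) + 1/61) + 46051 = ((8476 + (-14282 - 5180)) + 1/61) + 46051 = ((8476 - 19462) + 1/61) + 46051 = (-10986 + 1/61) + 46051 = -670145/61 + 46051 = 2138966/61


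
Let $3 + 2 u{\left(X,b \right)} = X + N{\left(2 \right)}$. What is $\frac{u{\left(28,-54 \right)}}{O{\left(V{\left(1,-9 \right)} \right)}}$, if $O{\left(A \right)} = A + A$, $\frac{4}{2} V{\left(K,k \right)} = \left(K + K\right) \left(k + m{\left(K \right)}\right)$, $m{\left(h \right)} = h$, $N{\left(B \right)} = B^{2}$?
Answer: $- \frac{29}{32} \approx -0.90625$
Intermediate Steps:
$V{\left(K,k \right)} = K \left(K + k\right)$ ($V{\left(K,k \right)} = \frac{\left(K + K\right) \left(k + K\right)}{2} = \frac{2 K \left(K + k\right)}{2} = K \left(K + k\right)$)
$O{\left(A \right)} = 2 A$
$u{\left(X,b \right)} = \frac{1}{2} + \frac{X}{2}$ ($u{\left(X,b \right)} = - \frac{3}{2} + \frac{X + 2^{2}}{2} = - \frac{3}{2} + \frac{X + 4}{2} = - \frac{3}{2} + \frac{4 + X}{2} = - \frac{3}{2} + \left(2 + \frac{X}{2}\right) = \frac{1}{2} + \frac{X}{2}$)
$\frac{u{\left(28,-54 \right)}}{O{\left(V{\left(1,-9 \right)} \right)}} = \frac{\frac{1}{2} + \frac{1}{2} \cdot 28}{2 \cdot 1 \left(1 - 9\right)} = \frac{\frac{1}{2} + 14}{2 \cdot 1 \left(-8\right)} = \frac{29}{2 \cdot 2 \left(-8\right)} = \frac{29}{2 \left(-16\right)} = \frac{29}{2} \left(- \frac{1}{16}\right) = - \frac{29}{32}$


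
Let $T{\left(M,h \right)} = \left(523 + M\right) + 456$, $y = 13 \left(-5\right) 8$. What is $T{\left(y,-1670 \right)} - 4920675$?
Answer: $-4920216$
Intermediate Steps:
$y = -520$ ($y = \left(-65\right) 8 = -520$)
$T{\left(M,h \right)} = 979 + M$
$T{\left(y,-1670 \right)} - 4920675 = \left(979 - 520\right) - 4920675 = 459 - 4920675 = -4920216$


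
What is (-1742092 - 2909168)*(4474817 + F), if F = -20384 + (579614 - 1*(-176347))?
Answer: -24234897196440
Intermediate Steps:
F = 735577 (F = -20384 + (579614 + 176347) = -20384 + 755961 = 735577)
(-1742092 - 2909168)*(4474817 + F) = (-1742092 - 2909168)*(4474817 + 735577) = -4651260*5210394 = -24234897196440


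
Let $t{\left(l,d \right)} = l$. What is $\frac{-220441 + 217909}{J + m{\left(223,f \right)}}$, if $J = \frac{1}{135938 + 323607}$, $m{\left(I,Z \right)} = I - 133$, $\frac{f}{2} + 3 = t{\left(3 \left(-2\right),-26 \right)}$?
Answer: $- \frac{1163567940}{41359051} \approx -28.133$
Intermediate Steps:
$f = -18$ ($f = -6 + 2 \cdot 3 \left(-2\right) = -6 + 2 \left(-6\right) = -6 - 12 = -18$)
$m{\left(I,Z \right)} = -133 + I$ ($m{\left(I,Z \right)} = I - 133 = -133 + I$)
$J = \frac{1}{459545} \approx 2.1761 \cdot 10^{-6}$
$\frac{-220441 + 217909}{J + m{\left(223,f \right)}} = \frac{-220441 + 217909}{\frac{1}{459545} + \left(-133 + 223\right)} = - \frac{2532}{\frac{1}{459545} + 90} = - \frac{2532}{\frac{41359051}{459545}} = \left(-2532\right) \frac{459545}{41359051} = - \frac{1163567940}{41359051}$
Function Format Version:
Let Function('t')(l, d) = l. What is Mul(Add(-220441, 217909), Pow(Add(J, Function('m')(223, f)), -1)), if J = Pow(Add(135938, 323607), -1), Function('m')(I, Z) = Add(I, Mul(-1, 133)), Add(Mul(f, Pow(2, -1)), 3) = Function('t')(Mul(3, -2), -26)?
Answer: Rational(-1163567940, 41359051) ≈ -28.133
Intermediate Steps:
f = -18 (f = Add(-6, Mul(2, Mul(3, -2))) = Add(-6, Mul(2, -6)) = Add(-6, -12) = -18)
Function('m')(I, Z) = Add(-133, I) (Function('m')(I, Z) = Add(I, -133) = Add(-133, I))
J = Rational(1, 459545) (J = Pow(459545, -1) = Rational(1, 459545) ≈ 2.1761e-6)
Mul(Add(-220441, 217909), Pow(Add(J, Function('m')(223, f)), -1)) = Mul(Add(-220441, 217909), Pow(Add(Rational(1, 459545), Add(-133, 223)), -1)) = Mul(-2532, Pow(Add(Rational(1, 459545), 90), -1)) = Mul(-2532, Pow(Rational(41359051, 459545), -1)) = Mul(-2532, Rational(459545, 41359051)) = Rational(-1163567940, 41359051)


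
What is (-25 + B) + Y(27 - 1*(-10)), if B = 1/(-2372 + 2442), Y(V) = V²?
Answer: 94081/70 ≈ 1344.0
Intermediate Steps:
B = 1/70 ≈ 0.014286
(-25 + B) + Y(27 - 1*(-10)) = (-25 + 1/70) + (27 - 1*(-10))² = -1749/70 + (27 + 10)² = -1749/70 + 37² = -1749/70 + 1369 = 94081/70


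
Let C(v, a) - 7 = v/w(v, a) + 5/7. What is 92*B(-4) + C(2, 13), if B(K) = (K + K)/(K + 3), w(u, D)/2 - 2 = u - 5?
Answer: 5199/7 ≈ 742.71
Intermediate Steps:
w(u, D) = -6 + 2*u (w(u, D) = 4 + 2*(u - 5) = 4 + 2*(-5 + u) = 4 + (-10 + 2*u) = -6 + 2*u)
C(v, a) = 54/7 + v/(-6 + 2*v) (C(v, a) = 7 + (v/(-6 + 2*v) + 5/7) = 7 + (5/7 + v/(-6 + 2*v)) = 54/7 + v/(-6 + 2*v))
B(K) = 2*K/(3 + K) (B(K) = (2*K)/(3 + K) = 2*K/(3 + K))
92*B(-4) + C(2, 13) = 92*(2*(-4)/(3 - 4)) + (-324 + 115*2)/(14*(-3 + 2)) = 92*(2*(-4)/(-1)) + (1/14)*(-324 + 230)/(-1) = 92*(2*(-4)*(-1)) + (1/14)*(-1)*(-94) = 92*8 + 47/7 = 736 + 47/7 = 5199/7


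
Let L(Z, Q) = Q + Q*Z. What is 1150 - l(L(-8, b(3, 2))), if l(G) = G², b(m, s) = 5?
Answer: -75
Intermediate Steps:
1150 - l(L(-8, b(3, 2))) = 1150 - (5*(1 - 8))² = 1150 - (5*(-7))² = 1150 - 1*(-35)² = 1150 - 1*1225 = 1150 - 1225 = -75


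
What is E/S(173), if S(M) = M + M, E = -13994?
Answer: -6997/173 ≈ -40.445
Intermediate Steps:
S(M) = 2*M
E/S(173) = -13994/(2*173) = -13994/346 = -13994*1/346 = -6997/173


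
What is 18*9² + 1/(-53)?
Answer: 77273/53 ≈ 1458.0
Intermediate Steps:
18*9² + 1/(-53) = 18*81 - 1/53 = 1458 - 1/53 = 77273/53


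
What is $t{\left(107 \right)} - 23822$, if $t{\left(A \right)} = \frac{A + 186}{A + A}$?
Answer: $- \frac{5097615}{214} \approx -23821.0$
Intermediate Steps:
$t{\left(A \right)} = \frac{186 + A}{2 A}$
$t{\left(107 \right)} - 23822 = \frac{186 + 107}{2 \cdot 107} - 23822 = \frac{1}{2} \cdot \frac{1}{107} \cdot 293 - 23822 = \frac{293}{214} - 23822 = - \frac{5097615}{214}$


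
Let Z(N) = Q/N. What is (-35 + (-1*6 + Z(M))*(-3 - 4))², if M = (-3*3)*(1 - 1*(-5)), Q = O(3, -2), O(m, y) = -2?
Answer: 33124/729 ≈ 45.438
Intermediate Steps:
Q = -2
M = -54 (M = -9*(1 + 5) = -9*6 = -54)
Z(N) = -2/N
(-35 + (-1*6 + Z(M))*(-3 - 4))² = (-35 + (-1*6 - 2/(-54))*(-3 - 4))² = (-35 + (-6 - 2*(-1/54))*(-7))² = (-35 + (-6 + 1/27)*(-7))² = (-35 - 161/27*(-7))² = (-35 + 1127/27)² = (182/27)² = 33124/729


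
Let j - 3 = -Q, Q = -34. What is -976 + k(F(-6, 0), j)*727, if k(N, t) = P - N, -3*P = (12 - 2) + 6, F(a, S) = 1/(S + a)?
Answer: -28393/6 ≈ -4732.2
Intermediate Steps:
j = 37 (j = 3 - 1*(-34) = 3 + 34 = 37)
P = -16/3 (P = -((12 - 2) + 6)/3 = -(10 + 6)/3 = -1/3*16 = -16/3 ≈ -5.3333)
k(N, t) = -16/3 - N
-976 + k(F(-6, 0), j)*727 = -976 + (-16/3 - 1/(0 - 6))*727 = -976 + (-16/3 - 1/(-6))*727 = -976 + (-16/3 - 1*(-1/6))*727 = -976 + (-16/3 + 1/6)*727 = -976 - 31/6*727 = -976 - 22537/6 = -28393/6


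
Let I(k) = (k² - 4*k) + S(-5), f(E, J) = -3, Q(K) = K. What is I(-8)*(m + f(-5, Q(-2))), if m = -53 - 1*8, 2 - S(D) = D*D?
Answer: -4672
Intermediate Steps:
S(D) = 2 - D² (S(D) = 2 - D*D = 2 - D²)
I(k) = -23 + k² - 4*k (I(k) = (k² - 4*k) + (2 - 1*(-5)²) = (k² - 4*k) + (2 - 1*25) = (k² - 4*k) + (2 - 25) = (k² - 4*k) - 23 = -23 + k² - 4*k)
m = -61 (m = -53 - 8 = -61)
I(-8)*(m + f(-5, Q(-2))) = (-23 + (-8)² - 4*(-8))*(-61 - 3) = (-23 + 64 + 32)*(-64) = 73*(-64) = -4672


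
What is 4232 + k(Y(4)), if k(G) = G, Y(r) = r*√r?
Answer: 4240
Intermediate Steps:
Y(r) = r^(3/2)
4232 + k(Y(4)) = 4232 + 4^(3/2) = 4232 + 8 = 4240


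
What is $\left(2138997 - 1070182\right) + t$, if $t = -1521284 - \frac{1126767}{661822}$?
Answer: $- \frac{299455065285}{661822} \approx -4.5247 \cdot 10^{5}$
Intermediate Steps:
$t = - \frac{1006820346215}{661822}$ ($t = -1521284 - 1126767 \cdot \frac{1}{661822} = -1521284 - \frac{1126767}{661822} = - \frac{1006820346215}{661822} \approx -1.5213 \cdot 10^{6}$)
$\left(2138997 - 1070182\right) + t = \left(2138997 - 1070182\right) - \frac{1006820346215}{661822} = 1068815 - \frac{1006820346215}{661822} = - \frac{299455065285}{661822}$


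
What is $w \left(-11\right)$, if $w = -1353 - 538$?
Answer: $20801$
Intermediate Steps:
$w = -1891$
$w \left(-11\right) = \left(-1891\right) \left(-11\right) = 20801$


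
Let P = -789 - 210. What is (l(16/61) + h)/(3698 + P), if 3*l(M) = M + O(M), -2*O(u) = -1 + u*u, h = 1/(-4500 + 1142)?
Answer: 4541990/50586485223 ≈ 8.9787e-5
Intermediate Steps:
h = -1/3358 (h = 1/(-3358) = -1/3358 ≈ -0.00029780)
O(u) = ½ - u²/2 (O(u) = -(-1 + u*u)/2 = -(-1 + u²)/2 = ½ - u²/2)
l(M) = ⅙ - M²/6 + M/3 (l(M) = (M + (½ - M²/2))/3 = (½ + M - M²/2)/3 = ⅙ - M²/6 + M/3)
P = -999
(l(16/61) + h)/(3698 + P) = ((⅙ - (16/61)²/6 + (16/61)/3) - 1/3358)/(3698 - 999) = ((⅙ - (16*(1/61))²/6 + (16*(1/61))/3) - 1/3358)/2699 = ((⅙ - (16/61)²/6 + (⅓)*(16/61)) - 1/3358)*(1/2699) = ((⅙ - ⅙*256/3721 + 16/183) - 1/3358)*(1/2699) = ((⅙ - 128/11163 + 16/183) - 1/3358)*(1/2699) = (5417/22326 - 1/3358)*(1/2699) = (4541990/18742677)*(1/2699) = 4541990/50586485223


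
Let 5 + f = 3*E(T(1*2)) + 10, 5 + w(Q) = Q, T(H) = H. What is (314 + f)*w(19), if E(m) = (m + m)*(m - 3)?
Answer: 4298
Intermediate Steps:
E(m) = 2*m*(-3 + m) (E(m) = (2*m)*(-3 + m) = 2*m*(-3 + m))
w(Q) = -5 + Q
f = -7 (f = -5 + (3*(2*(1*2)*(-3 + 1*2)) + 10) = -5 + (3*(2*2*(-3 + 2)) + 10) = -5 + (3*(2*2*(-1)) + 10) = -5 + (3*(-4) + 10) = -5 + (-12 + 10) = -5 - 2 = -7)
(314 + f)*w(19) = (314 - 7)*(-5 + 19) = 307*14 = 4298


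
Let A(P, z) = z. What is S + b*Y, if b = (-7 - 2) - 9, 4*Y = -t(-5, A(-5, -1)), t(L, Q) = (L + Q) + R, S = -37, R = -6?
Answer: -91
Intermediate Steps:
t(L, Q) = -6 + L + Q (t(L, Q) = (L + Q) - 6 = -6 + L + Q)
Y = 3 (Y = (-(-6 - 5 - 1))/4 = (-1*(-12))/4 = (1/4)*12 = 3)
b = -18 (b = -9 - 9 = -18)
S + b*Y = -37 - 18*3 = -37 - 54 = -91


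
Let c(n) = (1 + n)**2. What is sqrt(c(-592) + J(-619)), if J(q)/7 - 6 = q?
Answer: sqrt(344990) ≈ 587.36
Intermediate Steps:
J(q) = 42 + 7*q
sqrt(c(-592) + J(-619)) = sqrt((1 - 592)**2 + (42 + 7*(-619))) = sqrt((-591)**2 + (42 - 4333)) = sqrt(349281 - 4291) = sqrt(344990)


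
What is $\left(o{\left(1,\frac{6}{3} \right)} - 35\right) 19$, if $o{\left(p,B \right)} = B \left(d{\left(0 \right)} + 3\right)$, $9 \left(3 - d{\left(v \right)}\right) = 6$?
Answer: $- \frac{1387}{3} \approx -462.33$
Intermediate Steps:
$d{\left(v \right)} = \frac{7}{3}$ ($d{\left(v \right)} = 3 - \frac{2}{3} = \frac{7}{3}$)
$o{\left(p,B \right)} = \frac{16 B}{3}$ ($o{\left(p,B \right)} = B \left(\frac{7}{3} + 3\right) = B \frac{16}{3} = \frac{16 B}{3}$)
$\left(o{\left(1,\frac{6}{3} \right)} - 35\right) 19 = \left(\frac{16 \cdot \frac{6}{3}}{3} - 35\right) 19 = \left(\frac{16 \cdot 6 \cdot \frac{1}{3}}{3} - 35\right) 19 = \left(\frac{16}{3} \cdot 2 - 35\right) 19 = \left(\frac{32}{3} - 35\right) 19 = \left(- \frac{73}{3}\right) 19 = - \frac{1387}{3}$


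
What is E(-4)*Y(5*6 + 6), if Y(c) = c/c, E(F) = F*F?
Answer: 16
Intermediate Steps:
E(F) = F**2
Y(c) = 1
E(-4)*Y(5*6 + 6) = (-4)**2*1 = 16*1 = 16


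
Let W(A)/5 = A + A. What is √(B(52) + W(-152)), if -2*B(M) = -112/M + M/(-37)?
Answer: 2*I*√87814246/481 ≈ 38.964*I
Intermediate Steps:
B(M) = 56/M + M/74 (B(M) = -(-112/M + M/(-37))/2 = -(-112/M + M*(-1/37))/2 = -(-112/M - M/37)/2 = 56/M + M/74)
W(A) = 10*A (W(A) = 5*(A + A) = 5*(2*A) = 10*A)
√(B(52) + W(-152)) = √((56/52 + (1/74)*52) + 10*(-152)) = √((56*(1/52) + 26/37) - 1520) = √((14/13 + 26/37) - 1520) = √(856/481 - 1520) = √(-730264/481) = 2*I*√87814246/481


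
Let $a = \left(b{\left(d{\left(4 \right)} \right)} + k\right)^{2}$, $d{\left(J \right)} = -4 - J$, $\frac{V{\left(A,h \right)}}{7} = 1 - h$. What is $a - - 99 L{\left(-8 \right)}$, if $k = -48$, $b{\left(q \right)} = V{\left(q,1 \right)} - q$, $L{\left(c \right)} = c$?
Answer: $808$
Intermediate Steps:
$V{\left(A,h \right)} = 7 - 7 h$ ($V{\left(A,h \right)} = 7 \left(1 - h\right) = 7 - 7 h$)
$b{\left(q \right)} = - q$ ($b{\left(q \right)} = \left(7 - 7\right) - q = 0 - q = - q$)
$a = 1600$ ($a = \left(- (-4 - 4) - 48\right)^{2} = \left(\left(-1\right) \left(-8\right) - 48\right)^{2} = \left(8 - 48\right)^{2} = \left(-40\right)^{2} = 1600$)
$a - - 99 L{\left(-8 \right)} = 1600 - \left(-99\right) \left(-8\right) = 1600 - 792 = 808$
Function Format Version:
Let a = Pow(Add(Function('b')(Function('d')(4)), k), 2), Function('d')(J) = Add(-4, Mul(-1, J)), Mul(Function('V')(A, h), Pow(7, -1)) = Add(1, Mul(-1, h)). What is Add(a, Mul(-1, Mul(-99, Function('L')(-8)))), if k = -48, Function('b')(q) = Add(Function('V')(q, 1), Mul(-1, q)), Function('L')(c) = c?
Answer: 808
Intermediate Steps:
Function('V')(A, h) = Add(7, Mul(-7, h)) (Function('V')(A, h) = Mul(7, Add(1, Mul(-1, h))) = Add(7, Mul(-7, h)))
Function('b')(q) = Mul(-1, q) (Function('b')(q) = Add(Add(7, Mul(-7, 1)), Mul(-1, q)) = Add(Add(7, -7), Mul(-1, q)) = Add(0, Mul(-1, q)) = Mul(-1, q))
a = 1600 (a = Pow(Add(Mul(-1, Add(-4, Mul(-1, 4))), -48), 2) = Pow(Add(Mul(-1, Add(-4, -4)), -48), 2) = Pow(Add(Mul(-1, -8), -48), 2) = Pow(Add(8, -48), 2) = Pow(-40, 2) = 1600)
Add(a, Mul(-1, Mul(-99, Function('L')(-8)))) = Add(1600, Mul(-1, Mul(-99, -8))) = Add(1600, Mul(-1, 792)) = Add(1600, -792) = 808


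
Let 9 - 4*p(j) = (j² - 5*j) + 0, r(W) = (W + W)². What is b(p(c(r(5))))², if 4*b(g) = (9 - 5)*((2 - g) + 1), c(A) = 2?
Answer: 9/16 ≈ 0.56250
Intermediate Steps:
r(W) = 4*W² (r(W) = (2*W)² = 4*W²)
p(j) = 9/4 - j²/4 + 5*j/4 (p(j) = 9/4 - ((j² - 5*j) + 0)/4 = 9/4 - (j² - 5*j)/4 = 9/4 + (-j²/4 + 5*j/4) = 9/4 - j²/4 + 5*j/4)
b(g) = 3 - g (b(g) = ((9 - 5)*((2 - g) + 1))/4 = (4*(3 - g))/4 = (12 - 4*g)/4 = 3 - g)
b(p(c(r(5))))² = (3 - (9/4 - ¼*2² + (5/4)*2))² = (3 - (9/4 - ¼*4 + 5/2))² = (3 - (9/4 - 1 + 5/2))² = (3 - 1*15/4)² = (3 - 15/4)² = (-¾)² = 9/16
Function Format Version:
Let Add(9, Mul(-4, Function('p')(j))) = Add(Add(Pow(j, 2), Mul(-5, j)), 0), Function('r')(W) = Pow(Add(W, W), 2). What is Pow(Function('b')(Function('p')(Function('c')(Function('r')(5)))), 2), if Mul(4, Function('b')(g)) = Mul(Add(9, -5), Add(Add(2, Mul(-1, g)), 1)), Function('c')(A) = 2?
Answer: Rational(9, 16) ≈ 0.56250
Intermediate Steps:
Function('r')(W) = Mul(4, Pow(W, 2)) (Function('r')(W) = Pow(Mul(2, W), 2) = Mul(4, Pow(W, 2)))
Function('p')(j) = Add(Rational(9, 4), Mul(Rational(-1, 4), Pow(j, 2)), Mul(Rational(5, 4), j)) (Function('p')(j) = Add(Rational(9, 4), Mul(Rational(-1, 4), Add(Add(Pow(j, 2), Mul(-5, j)), 0))) = Add(Rational(9, 4), Mul(Rational(-1, 4), Add(Pow(j, 2), Mul(-5, j)))) = Add(Rational(9, 4), Add(Mul(Rational(-1, 4), Pow(j, 2)), Mul(Rational(5, 4), j))) = Add(Rational(9, 4), Mul(Rational(-1, 4), Pow(j, 2)), Mul(Rational(5, 4), j)))
Function('b')(g) = Add(3, Mul(-1, g)) (Function('b')(g) = Mul(Rational(1, 4), Mul(Add(9, -5), Add(Add(2, Mul(-1, g)), 1))) = Mul(Rational(1, 4), Mul(4, Add(3, Mul(-1, g)))) = Mul(Rational(1, 4), Add(12, Mul(-4, g))) = Add(3, Mul(-1, g)))
Pow(Function('b')(Function('p')(Function('c')(Function('r')(5)))), 2) = Pow(Add(3, Mul(-1, Add(Rational(9, 4), Mul(Rational(-1, 4), Pow(2, 2)), Mul(Rational(5, 4), 2)))), 2) = Pow(Add(3, Mul(-1, Add(Rational(9, 4), Mul(Rational(-1, 4), 4), Rational(5, 2)))), 2) = Pow(Add(3, Mul(-1, Add(Rational(9, 4), -1, Rational(5, 2)))), 2) = Pow(Add(3, Mul(-1, Rational(15, 4))), 2) = Pow(Add(3, Rational(-15, 4)), 2) = Pow(Rational(-3, 4), 2) = Rational(9, 16)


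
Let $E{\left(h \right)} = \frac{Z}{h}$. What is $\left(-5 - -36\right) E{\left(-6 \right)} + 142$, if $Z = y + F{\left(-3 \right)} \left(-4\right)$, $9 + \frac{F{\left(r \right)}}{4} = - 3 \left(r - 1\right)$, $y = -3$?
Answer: $\frac{811}{2} \approx 405.5$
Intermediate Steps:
$F{\left(r \right)} = -24 - 12 r$ ($F{\left(r \right)} = -36 + 4 \left(- 3 \left(r - 1\right)\right) = -36 + 4 \left(- 3 \left(-1 + r\right)\right) = -36 + 4 \left(3 - 3 r\right) = -36 - \left(-12 + 12 r\right) = -24 - 12 r$)
$Z = -51$ ($Z = -3 + \left(-24 - -36\right) \left(-4\right) = -3 + \left(-24 + 36\right) \left(-4\right) = -3 + 12 \left(-4\right) = -3 - 48 = -51$)
$E{\left(h \right)} = - \frac{51}{h}$
$\left(-5 - -36\right) E{\left(-6 \right)} + 142 = \left(-5 - -36\right) \left(- \frac{51}{-6}\right) + 142 = \left(-5 + 36\right) \left(\left(-51\right) \left(- \frac{1}{6}\right)\right) + 142 = 31 \cdot \frac{17}{2} + 142 = \frac{527}{2} + 142 = \frac{811}{2}$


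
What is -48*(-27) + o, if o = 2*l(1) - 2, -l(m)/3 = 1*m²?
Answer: 1288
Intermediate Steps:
l(m) = -3*m²
o = -8 (o = 2*(-3*1²) - 2 = 2*(-3*1) - 2 = 2*(-3) - 2 = -6 - 2 = -8)
-48*(-27) + o = -48*(-27) - 8 = 1296 - 8 = 1288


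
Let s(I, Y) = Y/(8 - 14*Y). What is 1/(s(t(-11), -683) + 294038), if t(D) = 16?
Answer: 9570/2813942977 ≈ 3.4009e-6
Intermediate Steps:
1/(s(t(-11), -683) + 294038) = 1/(-1*(-683)/(-8 + 14*(-683)) + 294038) = 1/(-1*(-683)/(-8 - 9562) + 294038) = 1/(-1*(-683)/(-9570) + 294038) = 1/(-1*(-683)*(-1/9570) + 294038) = 1/(-683/9570 + 294038) = 1/(2813942977/9570) = 9570/2813942977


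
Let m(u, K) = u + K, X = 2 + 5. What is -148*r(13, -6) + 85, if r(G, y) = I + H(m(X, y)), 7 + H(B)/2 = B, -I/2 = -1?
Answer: 1565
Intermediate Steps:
X = 7
m(u, K) = K + u
I = 2 (I = -2*(-1) = 2)
H(B) = -14 + 2*B
r(G, y) = 2 + 2*y (r(G, y) = 2 + (-14 + 2*(y + 7)) = 2 + (-14 + 2*(7 + y)) = 2 + (-14 + (14 + 2*y)) = 2 + 2*y)
-148*r(13, -6) + 85 = -148*(2 + 2*(-6)) + 85 = -148*(2 - 12) + 85 = -148*(-10) + 85 = 1480 + 85 = 1565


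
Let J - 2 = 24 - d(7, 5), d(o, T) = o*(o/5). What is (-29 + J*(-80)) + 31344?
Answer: 30019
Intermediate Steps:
d(o, T) = o²/5 (d(o, T) = o*(o*(⅕)) = o*(o/5) = o²/5)
J = 81/5 (J = 2 + (24 - 7²/5) = 2 + (24 - 49/5) = 2 + 71/5 = 81/5 ≈ 16.200)
(-29 + J*(-80)) + 31344 = (-29 + (81/5)*(-80)) + 31344 = (-29 - 1296) + 31344 = -1325 + 31344 = 30019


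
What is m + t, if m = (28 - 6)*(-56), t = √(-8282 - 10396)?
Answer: -1232 + I*√18678 ≈ -1232.0 + 136.67*I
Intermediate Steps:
t = I*√18678 (t = √(-18678) = I*√18678 ≈ 136.67*I)
m = -1232 (m = 22*(-56) = -1232)
m + t = -1232 + I*√18678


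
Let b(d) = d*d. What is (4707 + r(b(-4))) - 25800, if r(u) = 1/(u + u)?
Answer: -674975/32 ≈ -21093.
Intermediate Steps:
b(d) = d²
r(u) = 1/(2*u)
(4707 + r(b(-4))) - 25800 = (4707 + 1/(2*((-4)²))) - 25800 = (4707 + (½)/16) - 25800 = (4707 + (½)*(1/16)) - 25800 = (4707 + 1/32) - 25800 = 150625/32 - 25800 = -674975/32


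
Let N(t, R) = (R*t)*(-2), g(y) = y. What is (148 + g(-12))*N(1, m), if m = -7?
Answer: 1904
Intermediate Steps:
N(t, R) = -2*R*t
(148 + g(-12))*N(1, m) = (148 - 12)*(-2*(-7)*1) = 136*14 = 1904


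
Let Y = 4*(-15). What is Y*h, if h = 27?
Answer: -1620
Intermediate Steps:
Y = -60
Y*h = -60*27 = -1620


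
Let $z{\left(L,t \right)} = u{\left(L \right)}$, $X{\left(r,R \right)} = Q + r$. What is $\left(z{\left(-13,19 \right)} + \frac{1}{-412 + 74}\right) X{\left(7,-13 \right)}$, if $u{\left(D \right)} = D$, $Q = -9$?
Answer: $\frac{4395}{169} \approx 26.006$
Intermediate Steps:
$X{\left(r,R \right)} = -9 + r$
$z{\left(L,t \right)} = L$
$\left(z{\left(-13,19 \right)} + \frac{1}{-412 + 74}\right) X{\left(7,-13 \right)} = \left(-13 + \frac{1}{-412 + 74}\right) \left(-9 + 7\right) = \left(-13 + \frac{1}{-338}\right) \left(-2\right) = \left(-13 - \frac{1}{338}\right) \left(-2\right) = \left(- \frac{4395}{338}\right) \left(-2\right) = \frac{4395}{169}$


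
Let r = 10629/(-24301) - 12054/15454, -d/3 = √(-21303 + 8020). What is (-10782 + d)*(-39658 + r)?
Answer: 80293155320196432/187773827 + 22340889070728*I*√13283/187773827 ≈ 4.2761e+8 + 1.3712e+7*I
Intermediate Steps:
d = -3*I*√13283 (d = -3*√(-21303 + 8020) = -3*I*√13283 ≈ -345.76*I)
r = -228592410/187773827 (r = 10629*(-1/24301) - 12054*1/15454 = -10629/24301 - 6027/7727 = -228592410/187773827 ≈ -1.2174)
(-10782 + d)*(-39658 + r) = (-10782 - 3*I*√13283)*(-39658 - 228592410/187773827) = (-10782 - 3*I*√13283)*(-7446963023576/187773827) = 80293155320196432/187773827 + 22340889070728*I*√13283/187773827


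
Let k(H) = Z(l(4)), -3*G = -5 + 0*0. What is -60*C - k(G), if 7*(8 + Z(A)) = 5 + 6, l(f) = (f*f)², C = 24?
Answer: -10035/7 ≈ -1433.6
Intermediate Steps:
G = 5/3 (G = -(-5 + 0*0)/3 = -(-5 + 0)/3 = -⅓*(-5) = 5/3 ≈ 1.6667)
l(f) = f⁴ (l(f) = (f²)² = f⁴)
Z(A) = -45/7 (Z(A) = -8 + (5 + 6)/7 = -8 + (⅐)*11 = -8 + 11/7 = -45/7)
k(H) = -45/7
-60*C - k(G) = -60*24 - 1*(-45/7) = -1440 + 45/7 = -10035/7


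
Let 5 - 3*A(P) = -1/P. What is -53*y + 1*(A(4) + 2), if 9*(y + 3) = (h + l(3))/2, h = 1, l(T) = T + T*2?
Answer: 4799/36 ≈ 133.31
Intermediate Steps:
l(T) = 3*T (l(T) = T + 2*T = 3*T)
A(P) = 5/3 + 1/(3*P) (A(P) = 5/3 - (-1)/(3*P) = 5/3 + 1/(3*P))
y = -22/9 (y = -3 + ((1 + 3*3)/2)/9 = -3 + ((1 + 9)*(½))/9 = -3 + (10*(½))/9 = -3 + (⅑)*5 = -3 + 5/9 = -22/9 ≈ -2.4444)
-53*y + 1*(A(4) + 2) = -53*(-22/9) + 1*((⅓)*(1 + 5*4)/4 + 2) = 1166/9 + 1*((⅓)*(¼)*(1 + 20) + 2) = 1166/9 + 1*((⅓)*(¼)*21 + 2) = 1166/9 + 1*(7/4 + 2) = 1166/9 + 1*(15/4) = 1166/9 + 15/4 = 4799/36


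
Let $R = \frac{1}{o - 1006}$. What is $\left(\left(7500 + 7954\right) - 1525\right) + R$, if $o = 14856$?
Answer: $\frac{192916651}{13850} \approx 13929.0$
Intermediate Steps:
$R = \frac{1}{13850}$ ($R = \frac{1}{14856 - 1006} = \frac{1}{13850} \approx 7.2202 \cdot 10^{-5}$)
$\left(\left(7500 + 7954\right) - 1525\right) + R = \left(\left(7500 + 7954\right) - 1525\right) + \frac{1}{13850} = \left(15454 - 1525\right) + \frac{1}{13850} = 13929 + \frac{1}{13850} = \frac{192916651}{13850}$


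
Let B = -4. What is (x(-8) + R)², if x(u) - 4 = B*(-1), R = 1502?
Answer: 2280100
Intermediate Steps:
x(u) = 8 (x(u) = 4 - 4*(-1) = 4 + 4 = 8)
(x(-8) + R)² = (8 + 1502)² = 1510² = 2280100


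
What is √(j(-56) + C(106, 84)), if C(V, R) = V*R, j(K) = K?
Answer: 4*√553 ≈ 94.064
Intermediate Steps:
C(V, R) = R*V
√(j(-56) + C(106, 84)) = √(-56 + 84*106) = √(-56 + 8904) = √8848 = 4*√553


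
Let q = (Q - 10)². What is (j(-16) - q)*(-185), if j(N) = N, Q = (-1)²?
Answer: 17945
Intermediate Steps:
Q = 1
q = 81 (q = (1 - 10)² = (-9)² = 81)
(j(-16) - q)*(-185) = (-16 - 1*81)*(-185) = (-16 - 81)*(-185) = -97*(-185) = 17945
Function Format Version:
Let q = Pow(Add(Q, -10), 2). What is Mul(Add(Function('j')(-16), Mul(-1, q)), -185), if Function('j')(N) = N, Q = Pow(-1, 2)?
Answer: 17945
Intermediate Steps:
Q = 1
q = 81 (q = Pow(Add(1, -10), 2) = Pow(-9, 2) = 81)
Mul(Add(Function('j')(-16), Mul(-1, q)), -185) = Mul(Add(-16, Mul(-1, 81)), -185) = Mul(Add(-16, -81), -185) = Mul(-97, -185) = 17945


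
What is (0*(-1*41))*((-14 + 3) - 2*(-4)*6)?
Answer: 0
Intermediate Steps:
(0*(-1*41))*((-14 + 3) - 2*(-4)*6) = (0*(-41))*(-11 + 8*6) = 0*(-11 + 48) = 0*37 = 0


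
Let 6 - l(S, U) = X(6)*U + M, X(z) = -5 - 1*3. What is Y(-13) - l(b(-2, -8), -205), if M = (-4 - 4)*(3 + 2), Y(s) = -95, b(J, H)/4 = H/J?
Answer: 1499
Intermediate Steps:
b(J, H) = 4*H/J (b(J, H) = 4*(H/J) = 4*H/J)
X(z) = -8 (X(z) = -5 - 3 = -8)
M = -40 (M = -8*5 = -40)
l(S, U) = 46 + 8*U (l(S, U) = 6 - (-8*U - 40) = 6 - (-40 - 8*U) = 6 + (40 + 8*U) = 46 + 8*U)
Y(-13) - l(b(-2, -8), -205) = -95 - (46 + 8*(-205)) = -95 - (46 - 1640) = -95 - 1*(-1594) = -95 + 1594 = 1499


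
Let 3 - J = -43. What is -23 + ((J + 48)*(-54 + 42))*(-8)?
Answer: 9001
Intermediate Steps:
J = 46 (J = 3 - 1*(-43) = 3 + 43 = 46)
-23 + ((J + 48)*(-54 + 42))*(-8) = -23 + ((46 + 48)*(-54 + 42))*(-8) = -23 + (94*(-12))*(-8) = -23 - 1128*(-8) = -23 + 9024 = 9001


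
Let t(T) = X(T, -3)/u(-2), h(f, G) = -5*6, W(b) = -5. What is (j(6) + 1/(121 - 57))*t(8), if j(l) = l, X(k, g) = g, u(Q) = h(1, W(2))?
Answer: 77/128 ≈ 0.60156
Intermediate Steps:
h(f, G) = -30
u(Q) = -30
t(T) = 1/10 (t(T) = -3/(-30) = -3*(-1/30) = 1/10)
(j(6) + 1/(121 - 57))*t(8) = (6 + 1/(121 - 57))*(1/10) = (6 + 1/64)*(1/10) = (385/64)*(1/10) = 77/128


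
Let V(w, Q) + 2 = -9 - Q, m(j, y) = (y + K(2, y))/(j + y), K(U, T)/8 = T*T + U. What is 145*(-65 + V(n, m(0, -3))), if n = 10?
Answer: -20735/3 ≈ -6911.7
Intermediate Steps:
K(U, T) = 8*U + 8*T**2 (K(U, T) = 8*(T*T + U) = 8*(T**2 + U) = 8*(U + T**2) = 8*U + 8*T**2)
m(j, y) = (16 + y + 8*y**2)/(j + y) (m(j, y) = (y + (8*2 + 8*y**2))/(j + y) = (y + (16 + 8*y**2))/(j + y) = (16 + y + 8*y**2)/(j + y))
V(w, Q) = -11 - Q (V(w, Q) = -2 + (-9 - Q) = -11 - Q)
145*(-65 + V(n, m(0, -3))) = 145*(-65 + (-11 - (16 - 3 + 8*(-3)**2)/(0 - 3))) = 145*(-65 + (-11 - (16 - 3 + 8*9)/(-3))) = 145*(-65 + (-11 - (-1)*(16 - 3 + 72)/3)) = 145*(-65 + (-11 - (-1)*85/3)) = 145*(-65 + (-11 - 1*(-85/3))) = 145*(-65 + (-11 + 85/3)) = 145*(-65 + 52/3) = 145*(-143/3) = -20735/3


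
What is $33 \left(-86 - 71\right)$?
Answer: $-5181$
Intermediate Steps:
$33 \left(-86 - 71\right) = 33 \left(-157\right) = -5181$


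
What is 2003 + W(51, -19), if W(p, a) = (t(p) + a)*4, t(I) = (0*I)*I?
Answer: 1927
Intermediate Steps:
t(I) = 0 (t(I) = 0*I = 0)
W(p, a) = 4*a (W(p, a) = (0 + a)*4 = a*4 = 4*a)
2003 + W(51, -19) = 2003 + 4*(-19) = 2003 - 76 = 1927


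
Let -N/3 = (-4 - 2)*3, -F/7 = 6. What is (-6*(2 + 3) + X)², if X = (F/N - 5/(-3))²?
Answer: 5597956/6561 ≈ 853.22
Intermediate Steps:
F = -42 (F = -7*6 = -42)
N = 54 (N = -3*(-4 - 2)*3 = -(-18)*3 = -3*(-18) = 54)
X = 64/81 (X = (-42/54 - 5/(-3))² = (-42*1/54 - 5*(-⅓))² = (-7/9 + 5/3)² = (8/9)² = 64/81 ≈ 0.79012)
(-6*(2 + 3) + X)² = (-6*(2 + 3) + 64/81)² = (-6*5 + 64/81)² = (-30 + 64/81)² = (-2366/81)² = 5597956/6561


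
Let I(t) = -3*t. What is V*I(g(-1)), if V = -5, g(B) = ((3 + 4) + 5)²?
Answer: 2160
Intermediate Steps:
g(B) = 144 (g(B) = (7 + 5)² = 12² = 144)
V*I(g(-1)) = -(-15)*144 = -5*(-432) = 2160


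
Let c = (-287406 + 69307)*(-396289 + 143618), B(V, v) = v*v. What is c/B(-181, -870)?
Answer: 55107292429/756900 ≈ 72807.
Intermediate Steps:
B(V, v) = v**2
c = 55107292429 (c = -218099*(-252671) = 55107292429)
c/B(-181, -870) = 55107292429/((-870)**2) = 55107292429/756900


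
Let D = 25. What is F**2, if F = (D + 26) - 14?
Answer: 1369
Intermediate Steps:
F = 37 (F = (25 + 26) - 14 = 51 - 14 = 37)
F**2 = 37**2 = 1369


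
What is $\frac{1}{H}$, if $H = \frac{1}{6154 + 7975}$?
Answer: $14129$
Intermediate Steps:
$H = \frac{1}{14129} \approx 7.0776 \cdot 10^{-5}$
$\frac{1}{H} = \frac{1}{\frac{1}{14129}} = 14129$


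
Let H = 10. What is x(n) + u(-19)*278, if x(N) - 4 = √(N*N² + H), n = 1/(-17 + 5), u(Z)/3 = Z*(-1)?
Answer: 15850 + √51837/72 ≈ 15853.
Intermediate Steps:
u(Z) = -3*Z (u(Z) = 3*(Z*(-1)) = 3*(-Z) = -3*Z)
n = -1/12 (n = 1/(-12) = -1/12 ≈ -0.083333)
x(N) = 4 + √(10 + N³) (x(N) = 4 + √(N*N² + 10) = 4 + √(N³ + 10) = 4 + √(10 + N³))
x(n) + u(-19)*278 = (4 + √(10 + (-1/12)³)) - 3*(-19)*278 = (4 + √(10 - 1/1728)) + 57*278 = (4 + √(17279/1728)) + 15846 = (4 + √51837/72) + 15846 = 15850 + √51837/72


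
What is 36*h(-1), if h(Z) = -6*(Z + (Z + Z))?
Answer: 648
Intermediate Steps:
h(Z) = -18*Z (h(Z) = -6*(Z + 2*Z) = -18*Z)
36*h(-1) = 36*(-18*(-1)) = 36*18 = 648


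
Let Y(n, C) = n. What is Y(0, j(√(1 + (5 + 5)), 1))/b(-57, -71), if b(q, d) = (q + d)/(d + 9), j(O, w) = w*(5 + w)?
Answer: 0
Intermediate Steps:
b(q, d) = (d + q)/(9 + d)
Y(0, j(√(1 + (5 + 5)), 1))/b(-57, -71) = 0/(((-71 - 57)/(9 - 71))) = 0/((-128/(-62))) = 0/((-1/62*(-128))) = 0/(64/31) = 0*(31/64) = 0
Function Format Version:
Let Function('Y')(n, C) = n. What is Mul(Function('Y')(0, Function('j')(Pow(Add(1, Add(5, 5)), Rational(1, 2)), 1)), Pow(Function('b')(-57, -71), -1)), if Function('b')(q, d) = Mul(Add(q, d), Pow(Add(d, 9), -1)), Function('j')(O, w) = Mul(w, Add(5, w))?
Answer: 0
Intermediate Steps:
Function('b')(q, d) = Mul(Pow(Add(9, d), -1), Add(d, q)) (Function('b')(q, d) = Mul(Add(d, q), Pow(Add(9, d), -1)) = Mul(Pow(Add(9, d), -1), Add(d, q)))
Mul(Function('Y')(0, Function('j')(Pow(Add(1, Add(5, 5)), Rational(1, 2)), 1)), Pow(Function('b')(-57, -71), -1)) = Mul(0, Pow(Mul(Pow(Add(9, -71), -1), Add(-71, -57)), -1)) = Mul(0, Pow(Mul(Pow(-62, -1), -128), -1)) = Mul(0, Pow(Mul(Rational(-1, 62), -128), -1)) = Mul(0, Pow(Rational(64, 31), -1)) = Mul(0, Rational(31, 64)) = 0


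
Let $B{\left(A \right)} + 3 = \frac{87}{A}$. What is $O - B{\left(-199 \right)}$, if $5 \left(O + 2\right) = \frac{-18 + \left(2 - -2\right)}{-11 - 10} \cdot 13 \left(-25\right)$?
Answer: $- \frac{25012}{597} \approx -41.896$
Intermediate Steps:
$B{\left(A \right)} = -3 + \frac{87}{A}$
$O = - \frac{136}{3}$ ($O = -2 + \frac{\frac{-18 + \left(2 - -2\right)}{-11 - 10} \cdot 13 \left(-25\right)}{5} = -2 + \frac{\frac{-18 + \left(2 + 2\right)}{-21} \cdot 13 \left(-25\right)}{5} = -2 + \frac{\left(-18 + 4\right) \left(- \frac{1}{21}\right) 13 \left(-25\right)}{5} = -2 + \frac{\left(-14\right) \left(- \frac{1}{21}\right) 13 \left(-25\right)}{5} = -2 + \frac{\frac{2}{3} \cdot 13 \left(-25\right)}{5} = -2 + \frac{\frac{26}{3} \left(-25\right)}{5} = -2 + \frac{1}{5} \left(- \frac{650}{3}\right) = -2 - \frac{130}{3} = - \frac{136}{3} \approx -45.333$)
$O - B{\left(-199 \right)} = - \frac{136}{3} - \left(-3 + \frac{87}{-199}\right) = - \frac{136}{3} - \left(-3 + 87 \left(- \frac{1}{199}\right)\right) = - \frac{136}{3} - \left(-3 - \frac{87}{199}\right) = - \frac{136}{3} - - \frac{684}{199} = - \frac{136}{3} + \frac{684}{199} = - \frac{25012}{597}$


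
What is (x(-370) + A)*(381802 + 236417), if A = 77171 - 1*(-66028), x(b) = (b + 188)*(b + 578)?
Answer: 65125044117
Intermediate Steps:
x(b) = (188 + b)*(578 + b)
A = 143199 (A = 77171 + 66028 = 143199)
(x(-370) + A)*(381802 + 236417) = ((108664 + (-370)² + 766*(-370)) + 143199)*(381802 + 236417) = ((108664 + 136900 - 283420) + 143199)*618219 = (-37856 + 143199)*618219 = 105343*618219 = 65125044117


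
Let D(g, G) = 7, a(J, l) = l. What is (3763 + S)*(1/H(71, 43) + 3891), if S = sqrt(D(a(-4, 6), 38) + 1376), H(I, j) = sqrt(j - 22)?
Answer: (3763 + sqrt(1383))*(81711 + sqrt(21))/21 ≈ 1.4787e+7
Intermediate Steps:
H(I, j) = sqrt(-22 + j)
S = sqrt(1383) (S = sqrt(7 + 1376) = sqrt(1383) ≈ 37.189)
(3763 + S)*(1/H(71, 43) + 3891) = (3763 + sqrt(1383))*(1/(sqrt(-22 + 43)) + 3891) = (3763 + sqrt(1383))*(1/(sqrt(21)) + 3891) = (3763 + sqrt(1383))*(sqrt(21)/21 + 3891) = (3763 + sqrt(1383))*(3891 + sqrt(21)/21)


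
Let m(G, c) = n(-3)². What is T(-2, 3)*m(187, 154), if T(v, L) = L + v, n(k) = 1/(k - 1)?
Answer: 1/16 ≈ 0.062500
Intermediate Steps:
n(k) = 1/(-1 + k)
m(G, c) = 1/16 (m(G, c) = (1/(-1 - 3))² = (1/(-4))² = (-¼)² = 1/16)
T(-2, 3)*m(187, 154) = (3 - 2)*(1/16) = 1*(1/16) = 1/16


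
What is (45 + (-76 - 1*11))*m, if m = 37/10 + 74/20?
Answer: -1554/5 ≈ -310.80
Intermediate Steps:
m = 37/5 (m = 37*(1/10) + 74*(1/20) = 37/10 + 37/10 = 37/5 ≈ 7.4000)
(45 + (-76 - 1*11))*m = (45 + (-76 - 1*11))*(37/5) = (45 + (-76 - 11))*(37/5) = (45 - 87)*(37/5) = -42*37/5 = -1554/5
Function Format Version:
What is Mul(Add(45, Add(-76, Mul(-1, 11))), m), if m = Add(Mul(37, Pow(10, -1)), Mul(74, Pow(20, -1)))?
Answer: Rational(-1554, 5) ≈ -310.80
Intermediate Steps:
m = Rational(37, 5) (m = Add(Mul(37, Rational(1, 10)), Mul(74, Rational(1, 20))) = Add(Rational(37, 10), Rational(37, 10)) = Rational(37, 5) ≈ 7.4000)
Mul(Add(45, Add(-76, Mul(-1, 11))), m) = Mul(Add(45, Add(-76, Mul(-1, 11))), Rational(37, 5)) = Mul(Add(45, Add(-76, -11)), Rational(37, 5)) = Mul(Add(45, -87), Rational(37, 5)) = Mul(-42, Rational(37, 5)) = Rational(-1554, 5)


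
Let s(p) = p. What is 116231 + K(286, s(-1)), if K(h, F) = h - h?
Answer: 116231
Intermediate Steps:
K(h, F) = 0
116231 + K(286, s(-1)) = 116231 + 0 = 116231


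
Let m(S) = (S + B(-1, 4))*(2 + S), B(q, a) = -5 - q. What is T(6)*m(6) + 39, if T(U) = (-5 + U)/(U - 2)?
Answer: 43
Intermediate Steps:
T(U) = (-5 + U)/(-2 + U)
m(S) = (-4 + S)*(2 + S) (m(S) = (S + (-5 - 1*(-1)))*(2 + S) = (S + (-5 + 1))*(2 + S) = (S - 4)*(2 + S) = (-4 + S)*(2 + S))
T(6)*m(6) + 39 = ((-5 + 6)/(-2 + 6))*(-8 + 6² - 2*6) + 39 = (1/4)*(-8 + 36 - 12) + 39 = ((¼)*1)*16 + 39 = (¼)*16 + 39 = 4 + 39 = 43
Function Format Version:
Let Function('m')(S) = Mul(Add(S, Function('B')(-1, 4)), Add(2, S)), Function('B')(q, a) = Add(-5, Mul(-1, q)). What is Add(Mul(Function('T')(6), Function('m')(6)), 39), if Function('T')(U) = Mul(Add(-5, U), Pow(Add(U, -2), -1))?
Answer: 43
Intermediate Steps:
Function('T')(U) = Mul(Pow(Add(-2, U), -1), Add(-5, U)) (Function('T')(U) = Mul(Add(-5, U), Pow(Add(-2, U), -1)) = Mul(Pow(Add(-2, U), -1), Add(-5, U)))
Function('m')(S) = Mul(Add(-4, S), Add(2, S)) (Function('m')(S) = Mul(Add(S, Add(-5, Mul(-1, -1))), Add(2, S)) = Mul(Add(S, Add(-5, 1)), Add(2, S)) = Mul(Add(S, -4), Add(2, S)) = Mul(Add(-4, S), Add(2, S)))
Add(Mul(Function('T')(6), Function('m')(6)), 39) = Add(Mul(Mul(Pow(Add(-2, 6), -1), Add(-5, 6)), Add(-8, Pow(6, 2), Mul(-2, 6))), 39) = Add(Mul(Mul(Pow(4, -1), 1), Add(-8, 36, -12)), 39) = Add(Mul(Mul(Rational(1, 4), 1), 16), 39) = Add(Mul(Rational(1, 4), 16), 39) = Add(4, 39) = 43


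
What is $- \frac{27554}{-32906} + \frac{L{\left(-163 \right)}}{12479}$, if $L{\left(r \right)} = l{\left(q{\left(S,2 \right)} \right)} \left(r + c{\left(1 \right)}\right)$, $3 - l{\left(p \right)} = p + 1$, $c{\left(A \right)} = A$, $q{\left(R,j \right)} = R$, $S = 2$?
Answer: $\frac{13777}{16453} \approx 0.83735$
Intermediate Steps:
$l{\left(p \right)} = 2 - p$ ($l{\left(p \right)} = 3 - \left(p + 1\right) = 3 - \left(1 + p\right) = 2 - p$)
$L{\left(r \right)} = 0$ ($L{\left(r \right)} = \left(2 - 2\right) \left(r + 1\right) = \left(2 - 2\right) \left(1 + r\right) = 0 \left(1 + r\right) = 0$)
$- \frac{27554}{-32906} + \frac{L{\left(-163 \right)}}{12479} = - \frac{27554}{-32906} + \frac{0}{12479} = \left(-27554\right) \left(- \frac{1}{32906}\right) + 0 \cdot \frac{1}{12479} = \frac{13777}{16453} + 0 = \frac{13777}{16453}$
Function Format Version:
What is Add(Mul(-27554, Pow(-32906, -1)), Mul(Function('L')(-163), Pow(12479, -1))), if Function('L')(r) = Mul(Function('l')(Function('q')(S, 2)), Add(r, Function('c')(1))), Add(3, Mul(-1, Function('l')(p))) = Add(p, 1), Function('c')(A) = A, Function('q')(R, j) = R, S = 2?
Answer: Rational(13777, 16453) ≈ 0.83735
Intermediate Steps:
Function('l')(p) = Add(2, Mul(-1, p)) (Function('l')(p) = Add(3, Mul(-1, Add(p, 1))) = Add(3, Mul(-1, Add(1, p))) = Add(3, Add(-1, Mul(-1, p))) = Add(2, Mul(-1, p)))
Function('L')(r) = 0 (Function('L')(r) = Mul(Add(2, Mul(-1, 2)), Add(r, 1)) = Mul(Add(2, -2), Add(1, r)) = Mul(0, Add(1, r)) = 0)
Add(Mul(-27554, Pow(-32906, -1)), Mul(Function('L')(-163), Pow(12479, -1))) = Add(Mul(-27554, Pow(-32906, -1)), Mul(0, Pow(12479, -1))) = Add(Mul(-27554, Rational(-1, 32906)), Mul(0, Rational(1, 12479))) = Add(Rational(13777, 16453), 0) = Rational(13777, 16453)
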